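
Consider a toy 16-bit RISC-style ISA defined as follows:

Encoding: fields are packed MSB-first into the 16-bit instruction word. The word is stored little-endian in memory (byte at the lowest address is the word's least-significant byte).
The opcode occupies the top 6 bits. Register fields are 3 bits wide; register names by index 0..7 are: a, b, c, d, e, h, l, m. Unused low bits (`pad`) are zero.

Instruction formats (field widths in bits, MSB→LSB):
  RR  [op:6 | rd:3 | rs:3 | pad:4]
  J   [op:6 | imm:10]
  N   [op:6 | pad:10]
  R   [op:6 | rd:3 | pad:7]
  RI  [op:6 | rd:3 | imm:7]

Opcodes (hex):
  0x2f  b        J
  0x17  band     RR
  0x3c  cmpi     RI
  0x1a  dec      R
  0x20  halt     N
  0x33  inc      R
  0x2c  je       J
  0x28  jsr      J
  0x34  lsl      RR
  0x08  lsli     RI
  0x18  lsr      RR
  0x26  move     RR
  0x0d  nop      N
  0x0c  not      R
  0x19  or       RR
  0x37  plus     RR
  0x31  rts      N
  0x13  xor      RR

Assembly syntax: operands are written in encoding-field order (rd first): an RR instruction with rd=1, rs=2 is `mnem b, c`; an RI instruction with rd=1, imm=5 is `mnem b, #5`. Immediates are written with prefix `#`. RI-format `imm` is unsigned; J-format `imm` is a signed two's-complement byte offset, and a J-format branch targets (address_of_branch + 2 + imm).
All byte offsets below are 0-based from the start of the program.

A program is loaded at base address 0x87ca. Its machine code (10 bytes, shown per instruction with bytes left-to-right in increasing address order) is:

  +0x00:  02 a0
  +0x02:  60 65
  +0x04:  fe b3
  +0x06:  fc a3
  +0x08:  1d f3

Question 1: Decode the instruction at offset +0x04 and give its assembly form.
off 0x04: read fe b3 as little → 0xb3fe
  top 6b → 0x2c → je [J]
  imm: (w>>0)&0x3ff=0x3fe (s10→-2) → #-2

je #-2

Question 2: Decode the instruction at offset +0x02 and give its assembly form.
[02] 60 65 → 0x6560
  opcode bits[15:10]=0x19: or/RR
  rd@[9:7]=0x2 ⇒ c
  rs@[6:4]=0x6 ⇒ l

or c, l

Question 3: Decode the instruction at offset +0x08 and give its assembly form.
[08] 1d f3 → 0xf31d
  opcode bits[15:10]=0x3c: cmpi/RI
  rd@[9:7]=0x6 ⇒ l
  imm@[6:0]=0x1d ⇒ #29

cmpi l, #29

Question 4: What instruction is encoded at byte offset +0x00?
@+00  little-endian(02 a0) = 0xa002
  op=0xa002>>10=0x28 ⇒ jsr (J)
  imm: (w>>0)&0x3ff=0x2 → #2

jsr #2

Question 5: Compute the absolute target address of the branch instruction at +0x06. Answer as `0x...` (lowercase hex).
off 0x06: read fc a3 as little → 0xa3fc
  op=0xa3fc>>10=0x28 ⇒ jsr (J)
  imm: (w>>0)&0x3ff=0x3fc (s10→-4) → #-4
  target = base 0x87ca + off 0x06 + 2 + imm -4 = 0x87ce

0x87ce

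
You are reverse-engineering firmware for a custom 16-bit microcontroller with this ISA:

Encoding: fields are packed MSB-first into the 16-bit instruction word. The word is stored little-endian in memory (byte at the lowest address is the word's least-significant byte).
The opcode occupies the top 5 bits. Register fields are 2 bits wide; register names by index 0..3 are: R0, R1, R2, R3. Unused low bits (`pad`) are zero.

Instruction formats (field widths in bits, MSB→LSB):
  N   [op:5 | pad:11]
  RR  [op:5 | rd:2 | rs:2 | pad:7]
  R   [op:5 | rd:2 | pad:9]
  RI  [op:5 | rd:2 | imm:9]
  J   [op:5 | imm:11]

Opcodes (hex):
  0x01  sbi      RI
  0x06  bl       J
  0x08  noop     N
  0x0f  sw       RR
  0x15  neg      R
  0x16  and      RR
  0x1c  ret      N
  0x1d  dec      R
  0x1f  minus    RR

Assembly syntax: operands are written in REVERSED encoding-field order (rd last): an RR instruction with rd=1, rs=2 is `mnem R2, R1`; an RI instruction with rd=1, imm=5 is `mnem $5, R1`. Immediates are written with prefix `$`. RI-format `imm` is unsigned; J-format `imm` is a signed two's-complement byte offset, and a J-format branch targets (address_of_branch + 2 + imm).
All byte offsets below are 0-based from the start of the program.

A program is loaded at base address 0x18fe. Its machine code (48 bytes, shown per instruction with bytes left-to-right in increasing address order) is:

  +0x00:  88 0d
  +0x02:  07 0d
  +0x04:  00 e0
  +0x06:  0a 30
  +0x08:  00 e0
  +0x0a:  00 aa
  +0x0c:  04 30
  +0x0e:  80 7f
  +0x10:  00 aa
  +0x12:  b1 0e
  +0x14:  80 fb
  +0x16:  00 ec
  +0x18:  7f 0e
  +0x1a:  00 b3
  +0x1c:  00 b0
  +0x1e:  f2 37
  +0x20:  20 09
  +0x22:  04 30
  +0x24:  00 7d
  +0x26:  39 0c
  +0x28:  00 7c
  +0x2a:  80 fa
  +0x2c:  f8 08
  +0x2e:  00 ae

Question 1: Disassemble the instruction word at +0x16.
+0x16: 00 ec ⇒ word 0xec00 (little)
  top 5b → 0x1d → dec [R]
  [10:9] rd=2 = R2

dec R2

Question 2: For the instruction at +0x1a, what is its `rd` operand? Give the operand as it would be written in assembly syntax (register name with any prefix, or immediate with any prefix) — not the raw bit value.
[1a] 00 b3 → 0xb300
  op=0xb300>>11=0x16 ⇒ and (RR)
  rd@[10:9]=0x1 ⇒ R1
  rs@[8:7]=0x2 ⇒ R2

R1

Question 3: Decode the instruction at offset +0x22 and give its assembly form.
@+22  little-endian(04 30) = 0x3004
  top 5b → 0x6 → bl [J]
  [10:0] imm=4 = $4

bl $4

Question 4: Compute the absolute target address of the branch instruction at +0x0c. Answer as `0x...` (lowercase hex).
0x1910

[0c] 04 30 → 0x3004
  opcode bits[15:11]=0x6: bl/J
  imm: (w>>0)&0x7ff=0x4 → $4
  target = base 0x18fe + off 0x0c + 2 + imm 4 = 0x1910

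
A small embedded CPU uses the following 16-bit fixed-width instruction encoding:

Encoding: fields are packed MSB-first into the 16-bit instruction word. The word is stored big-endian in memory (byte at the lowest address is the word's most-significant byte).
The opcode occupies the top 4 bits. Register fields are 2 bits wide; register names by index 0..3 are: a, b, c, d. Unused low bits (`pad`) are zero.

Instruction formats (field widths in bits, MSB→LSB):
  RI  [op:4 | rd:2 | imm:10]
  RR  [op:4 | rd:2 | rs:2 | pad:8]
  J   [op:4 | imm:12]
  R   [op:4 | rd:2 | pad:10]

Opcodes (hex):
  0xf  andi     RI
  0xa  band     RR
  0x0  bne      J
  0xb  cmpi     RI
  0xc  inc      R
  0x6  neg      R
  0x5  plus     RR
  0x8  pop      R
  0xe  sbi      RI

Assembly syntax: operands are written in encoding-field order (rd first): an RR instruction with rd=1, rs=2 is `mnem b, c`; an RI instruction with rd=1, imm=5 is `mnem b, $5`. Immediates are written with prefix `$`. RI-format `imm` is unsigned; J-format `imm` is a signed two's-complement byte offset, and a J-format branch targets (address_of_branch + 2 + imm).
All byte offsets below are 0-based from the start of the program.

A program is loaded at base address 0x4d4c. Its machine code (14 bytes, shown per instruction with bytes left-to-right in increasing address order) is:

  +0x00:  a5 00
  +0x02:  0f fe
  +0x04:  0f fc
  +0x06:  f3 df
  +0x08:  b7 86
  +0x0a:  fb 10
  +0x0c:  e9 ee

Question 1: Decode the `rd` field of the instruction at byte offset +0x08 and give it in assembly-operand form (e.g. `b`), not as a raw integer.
b

[08] b7 86 → 0xb786
  opcode bits[15:12]=0xb: cmpi/RI
  rd@[11:10]=0x1 ⇒ b
  imm@[9:0]=0x386 ⇒ $902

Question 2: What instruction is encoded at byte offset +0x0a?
andi c, $784

off 0x0a: read fb 10 as big → 0xfb10
  top 4b → 0xf → andi [RI]
  rd: (w>>10)&0x3=0x2 → c
  imm: (w>>0)&0x3ff=0x310 → $784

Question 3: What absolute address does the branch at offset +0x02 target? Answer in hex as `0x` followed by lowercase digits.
@+02  big-endian(0f fe) = 0x0ffe
  opcode bits[15:12]=0x0: bne/J
  imm@[11:0]=0xffe (s12→-2) ⇒ $-2
  target = base 0x4d4c + off 0x02 + 2 + imm -2 = 0x4d4e

0x4d4e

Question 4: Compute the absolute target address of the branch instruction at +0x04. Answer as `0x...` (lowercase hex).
0x4d4e

[04] 0f fc → 0x0ffc
  opcode bits[15:12]=0x0: bne/J
  imm: (w>>0)&0xfff=0xffc (s12→-4) → $-4
  target = base 0x4d4c + off 0x04 + 2 + imm -4 = 0x4d4e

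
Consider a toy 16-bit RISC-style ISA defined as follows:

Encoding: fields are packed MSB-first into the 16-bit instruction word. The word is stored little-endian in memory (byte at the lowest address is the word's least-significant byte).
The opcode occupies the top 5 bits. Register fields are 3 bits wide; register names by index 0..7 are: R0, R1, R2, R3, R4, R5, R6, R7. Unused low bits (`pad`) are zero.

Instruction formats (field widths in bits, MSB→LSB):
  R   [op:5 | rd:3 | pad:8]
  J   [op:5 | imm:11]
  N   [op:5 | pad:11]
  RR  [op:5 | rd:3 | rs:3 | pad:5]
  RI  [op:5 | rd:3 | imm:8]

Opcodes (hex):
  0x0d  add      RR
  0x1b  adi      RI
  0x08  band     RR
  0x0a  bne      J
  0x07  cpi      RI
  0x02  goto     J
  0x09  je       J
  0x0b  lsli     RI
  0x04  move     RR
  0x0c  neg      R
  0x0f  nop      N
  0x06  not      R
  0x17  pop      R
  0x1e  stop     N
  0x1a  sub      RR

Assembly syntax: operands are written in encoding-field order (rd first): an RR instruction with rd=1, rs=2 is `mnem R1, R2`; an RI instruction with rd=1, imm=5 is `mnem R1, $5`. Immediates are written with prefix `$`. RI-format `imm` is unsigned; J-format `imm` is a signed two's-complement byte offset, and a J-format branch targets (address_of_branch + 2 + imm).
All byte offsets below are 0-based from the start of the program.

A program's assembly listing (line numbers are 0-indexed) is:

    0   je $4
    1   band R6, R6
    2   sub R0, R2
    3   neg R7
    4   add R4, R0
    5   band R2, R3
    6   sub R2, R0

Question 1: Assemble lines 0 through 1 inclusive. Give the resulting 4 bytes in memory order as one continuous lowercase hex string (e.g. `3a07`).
0448c046

line 0 (je): pack op=0x9:5|imm=4:11 = 0x4804; little→ 04 48
line 1 (band): pack op=0x8:5|rd=6:3|rs=6:3|pad=0:5 = 0x46c0; little→ c0 46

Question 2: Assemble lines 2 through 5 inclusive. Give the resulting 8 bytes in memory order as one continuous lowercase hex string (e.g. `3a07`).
L2: sub op=0x1a:5|rd=0:3|rs=2:3|pad=0:5 ⇒ 0xd040 ⇒ little 40 d0
L3: neg op=0xc:5|rd=7:3|pad=0:8 ⇒ 0x6700 ⇒ little 00 67
L4: add op=0xd:5|rd=4:3|rs=0:3|pad=0:5 ⇒ 0x6c00 ⇒ little 00 6c
L5: band op=0x8:5|rd=2:3|rs=3:3|pad=0:5 ⇒ 0x4260 ⇒ little 60 42

40d00067006c6042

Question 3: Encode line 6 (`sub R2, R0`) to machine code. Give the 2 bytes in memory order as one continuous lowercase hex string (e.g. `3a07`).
line 6 (sub): pack op=0x1a:5|rd=2:3|rs=0:3|pad=0:5 = 0xd200; little→ 00 d2

00d2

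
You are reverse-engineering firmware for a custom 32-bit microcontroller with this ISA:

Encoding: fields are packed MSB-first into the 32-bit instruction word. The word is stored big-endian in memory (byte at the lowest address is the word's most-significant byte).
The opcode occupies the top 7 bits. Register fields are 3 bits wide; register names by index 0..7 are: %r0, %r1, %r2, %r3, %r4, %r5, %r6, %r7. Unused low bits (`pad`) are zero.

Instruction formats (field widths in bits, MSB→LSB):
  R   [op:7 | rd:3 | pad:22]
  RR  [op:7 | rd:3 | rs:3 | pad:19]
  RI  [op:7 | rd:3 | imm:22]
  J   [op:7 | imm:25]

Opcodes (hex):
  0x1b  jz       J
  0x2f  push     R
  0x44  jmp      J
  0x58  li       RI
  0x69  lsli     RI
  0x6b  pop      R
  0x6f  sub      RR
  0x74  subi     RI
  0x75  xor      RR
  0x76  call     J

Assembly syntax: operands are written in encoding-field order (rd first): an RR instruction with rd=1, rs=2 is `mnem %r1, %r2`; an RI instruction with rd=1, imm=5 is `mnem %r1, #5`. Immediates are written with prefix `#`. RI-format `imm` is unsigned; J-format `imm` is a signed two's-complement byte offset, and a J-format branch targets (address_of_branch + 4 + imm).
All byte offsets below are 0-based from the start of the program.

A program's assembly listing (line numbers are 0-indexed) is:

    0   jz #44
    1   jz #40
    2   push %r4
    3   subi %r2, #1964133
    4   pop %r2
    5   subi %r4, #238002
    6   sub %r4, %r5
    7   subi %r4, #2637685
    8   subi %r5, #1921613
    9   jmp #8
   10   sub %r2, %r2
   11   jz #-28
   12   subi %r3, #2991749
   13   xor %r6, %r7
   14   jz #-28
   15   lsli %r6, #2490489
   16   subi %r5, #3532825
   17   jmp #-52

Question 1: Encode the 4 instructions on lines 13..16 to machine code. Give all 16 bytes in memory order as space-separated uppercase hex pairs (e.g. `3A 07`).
EB B8 00 00 37 FF FF E4 D3 A6 00 79 E9 75 E8 19

13. xor fields op=0x75:7|rd=6:3|rs=7:3|pad=0:19 → word ebb80000h → eb b8 00 00
14. jz fields op=0x1b:7|imm=-28:25 → word 37ffffe4h → 37 ff ff e4
15. lsli fields op=0x69:7|rd=6:3|imm=2490489:22 → word d3a60079h → d3 a6 00 79
16. subi fields op=0x74:7|rd=5:3|imm=3532825:22 → word e975e819h → e9 75 e8 19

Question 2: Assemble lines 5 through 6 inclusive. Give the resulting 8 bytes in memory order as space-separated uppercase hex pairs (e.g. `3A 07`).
E9 03 A1 B2 DF 28 00 00

line 5 (subi): pack op=0x74:7|rd=4:3|imm=238002:22 = 0xe903a1b2; big→ e9 03 a1 b2
line 6 (sub): pack op=0x6f:7|rd=4:3|rs=5:3|pad=0:19 = 0xdf280000; big→ df 28 00 00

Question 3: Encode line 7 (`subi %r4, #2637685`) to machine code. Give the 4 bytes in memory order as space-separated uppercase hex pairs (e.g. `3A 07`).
E9 28 3F 75

L7: subi op=0x74:7|rd=4:3|imm=2637685:22 ⇒ 0xe9283f75 ⇒ big e9 28 3f 75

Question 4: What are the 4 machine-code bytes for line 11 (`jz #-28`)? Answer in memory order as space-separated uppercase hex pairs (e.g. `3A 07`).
line 11 (jz): pack op=0x1b:7|imm=-28:25 = 0x37ffffe4; big→ 37 ff ff e4

37 FF FF E4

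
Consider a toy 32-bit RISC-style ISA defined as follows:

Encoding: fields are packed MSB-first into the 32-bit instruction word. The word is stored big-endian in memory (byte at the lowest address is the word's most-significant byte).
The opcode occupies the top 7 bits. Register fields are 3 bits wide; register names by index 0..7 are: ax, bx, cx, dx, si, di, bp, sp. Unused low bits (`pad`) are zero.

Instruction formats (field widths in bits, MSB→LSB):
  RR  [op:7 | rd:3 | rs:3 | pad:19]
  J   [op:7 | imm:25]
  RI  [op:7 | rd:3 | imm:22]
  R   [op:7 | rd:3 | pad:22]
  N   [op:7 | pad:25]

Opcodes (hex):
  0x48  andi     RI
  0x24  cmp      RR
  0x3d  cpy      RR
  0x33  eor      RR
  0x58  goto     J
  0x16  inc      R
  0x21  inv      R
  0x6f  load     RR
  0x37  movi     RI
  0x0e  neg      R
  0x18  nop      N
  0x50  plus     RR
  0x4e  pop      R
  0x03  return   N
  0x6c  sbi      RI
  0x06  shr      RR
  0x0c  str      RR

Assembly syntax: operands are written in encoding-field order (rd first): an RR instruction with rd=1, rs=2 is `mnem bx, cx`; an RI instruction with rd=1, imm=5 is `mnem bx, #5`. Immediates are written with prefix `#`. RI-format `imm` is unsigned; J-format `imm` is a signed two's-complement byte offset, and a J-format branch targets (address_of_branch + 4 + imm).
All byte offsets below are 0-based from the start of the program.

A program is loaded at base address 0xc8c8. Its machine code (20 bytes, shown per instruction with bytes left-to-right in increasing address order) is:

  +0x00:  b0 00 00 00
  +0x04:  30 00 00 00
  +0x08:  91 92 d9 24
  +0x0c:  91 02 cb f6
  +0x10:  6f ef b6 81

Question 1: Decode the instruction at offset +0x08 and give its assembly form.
andi bp, #1235236

off 0x08: read 91 92 d9 24 as big → 0x9192d924
  opcode bits[31:25]=0x48: andi/RI
  rd: (w>>22)&0x7=0x6 → bp
  imm: (w>>0)&0x3fffff=0x12d924 → #1235236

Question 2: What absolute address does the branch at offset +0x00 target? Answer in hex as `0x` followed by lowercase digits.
0xc8cc

off 0x00: read b0 00 00 00 as big → 0xb0000000
  top 7b → 0x58 → goto [J]
  imm@[24:0]=0x0 ⇒ #0
  target = base 0xc8c8 + off 0x00 + 4 + imm 0 = 0xc8cc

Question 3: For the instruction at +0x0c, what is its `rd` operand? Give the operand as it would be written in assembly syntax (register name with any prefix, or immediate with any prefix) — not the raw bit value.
si

@+0c  big-endian(91 02 cb f6) = 0x9102cbf6
  top 7b → 0x48 → andi [RI]
  [24:22] rd=4 = si
  [21:0] imm=183286 = #183286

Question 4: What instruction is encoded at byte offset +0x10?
[10] 6f ef b6 81 → 0x6fefb681
  top 7b → 0x37 → movi [RI]
  rd@[24:22]=0x7 ⇒ sp
  imm@[21:0]=0x2fb681 ⇒ #3126913

movi sp, #3126913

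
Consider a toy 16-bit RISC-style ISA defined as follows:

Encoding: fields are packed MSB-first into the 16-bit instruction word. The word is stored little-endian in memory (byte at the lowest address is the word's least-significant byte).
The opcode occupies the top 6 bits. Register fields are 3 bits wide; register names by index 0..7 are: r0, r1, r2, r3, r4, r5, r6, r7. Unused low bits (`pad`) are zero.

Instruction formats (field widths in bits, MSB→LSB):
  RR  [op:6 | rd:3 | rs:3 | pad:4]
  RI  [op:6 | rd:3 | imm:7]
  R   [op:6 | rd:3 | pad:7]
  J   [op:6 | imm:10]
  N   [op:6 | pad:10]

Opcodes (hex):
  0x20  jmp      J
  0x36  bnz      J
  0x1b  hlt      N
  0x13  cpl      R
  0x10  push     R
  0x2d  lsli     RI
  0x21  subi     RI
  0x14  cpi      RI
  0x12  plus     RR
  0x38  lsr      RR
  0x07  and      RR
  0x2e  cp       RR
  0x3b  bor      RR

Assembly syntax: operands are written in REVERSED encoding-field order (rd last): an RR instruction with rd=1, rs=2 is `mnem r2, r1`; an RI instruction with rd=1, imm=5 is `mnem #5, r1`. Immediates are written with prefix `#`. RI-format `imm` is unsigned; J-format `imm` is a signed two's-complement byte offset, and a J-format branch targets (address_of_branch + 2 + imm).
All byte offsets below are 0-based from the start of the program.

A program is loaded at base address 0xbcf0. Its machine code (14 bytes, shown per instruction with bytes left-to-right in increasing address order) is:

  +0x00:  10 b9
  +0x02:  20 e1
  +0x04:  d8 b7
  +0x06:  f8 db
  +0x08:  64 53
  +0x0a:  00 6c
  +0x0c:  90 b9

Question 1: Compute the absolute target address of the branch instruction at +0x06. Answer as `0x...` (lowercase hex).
0xbcf0

+0x06: f8 db ⇒ word 0xdbf8 (little)
  top 6b → 0x36 → bnz [J]
  imm: (w>>0)&0x3ff=0x3f8 (s10→-8) → #-8
  target = base 0xbcf0 + off 0x06 + 2 + imm -8 = 0xbcf0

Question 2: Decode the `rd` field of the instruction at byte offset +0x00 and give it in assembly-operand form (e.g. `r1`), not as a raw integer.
[00] 10 b9 → 0xb910
  opcode bits[15:10]=0x2e: cp/RR
  [9:7] rd=2 = r2
  [6:4] rs=1 = r1

r2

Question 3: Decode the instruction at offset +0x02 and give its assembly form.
lsr r2, r2

off 0x02: read 20 e1 as little → 0xe120
  top 6b → 0x38 → lsr [RR]
  rd: (w>>7)&0x7=0x2 → r2
  rs: (w>>4)&0x7=0x2 → r2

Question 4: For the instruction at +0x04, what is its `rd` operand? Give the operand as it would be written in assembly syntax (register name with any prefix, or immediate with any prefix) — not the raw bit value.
off 0x04: read d8 b7 as little → 0xb7d8
  opcode bits[15:10]=0x2d: lsli/RI
  [9:7] rd=7 = r7
  [6:0] imm=88 = #88

r7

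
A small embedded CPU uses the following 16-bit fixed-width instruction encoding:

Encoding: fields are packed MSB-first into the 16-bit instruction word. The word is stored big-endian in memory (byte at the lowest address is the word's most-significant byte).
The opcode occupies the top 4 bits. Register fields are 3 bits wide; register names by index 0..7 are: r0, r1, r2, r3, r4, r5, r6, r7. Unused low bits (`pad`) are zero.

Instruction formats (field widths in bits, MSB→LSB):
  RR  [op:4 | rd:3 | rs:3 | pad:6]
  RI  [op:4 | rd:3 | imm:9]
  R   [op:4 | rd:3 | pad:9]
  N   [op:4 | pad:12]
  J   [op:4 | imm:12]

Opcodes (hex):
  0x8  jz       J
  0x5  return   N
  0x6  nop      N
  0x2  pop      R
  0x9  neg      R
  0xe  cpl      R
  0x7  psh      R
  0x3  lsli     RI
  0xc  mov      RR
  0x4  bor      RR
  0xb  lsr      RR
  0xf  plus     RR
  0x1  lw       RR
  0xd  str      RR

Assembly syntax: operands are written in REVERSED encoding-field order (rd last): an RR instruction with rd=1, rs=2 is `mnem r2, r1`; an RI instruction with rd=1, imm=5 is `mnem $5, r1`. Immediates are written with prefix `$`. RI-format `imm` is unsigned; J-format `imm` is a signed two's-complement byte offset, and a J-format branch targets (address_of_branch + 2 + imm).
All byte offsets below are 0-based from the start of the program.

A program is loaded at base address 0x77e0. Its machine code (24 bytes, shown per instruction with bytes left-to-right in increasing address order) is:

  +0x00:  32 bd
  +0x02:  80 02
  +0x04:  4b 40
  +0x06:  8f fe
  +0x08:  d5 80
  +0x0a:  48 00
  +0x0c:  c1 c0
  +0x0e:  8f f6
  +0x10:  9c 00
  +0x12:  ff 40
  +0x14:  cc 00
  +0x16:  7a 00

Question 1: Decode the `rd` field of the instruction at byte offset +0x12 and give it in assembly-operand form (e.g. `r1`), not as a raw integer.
r7

[12] ff 40 → 0xff40
  op=0xff40>>12=0xf ⇒ plus (RR)
  [11:9] rd=7 = r7
  [8:6] rs=5 = r5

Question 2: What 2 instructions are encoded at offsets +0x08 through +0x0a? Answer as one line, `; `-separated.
str r6, r2; bor r0, r4

+0x08: d5 80 ⇒ word 0xd580 (big)
  opcode bits[15:12]=0xd: str/RR
  rd@[11:9]=0x2 ⇒ r2
  rs@[8:6]=0x6 ⇒ r6
+0x0a: 48 00 ⇒ word 0x4800 (big)
  opcode bits[15:12]=0x4: bor/RR
  rd@[11:9]=0x4 ⇒ r4
  rs@[8:6]=0x0 ⇒ r0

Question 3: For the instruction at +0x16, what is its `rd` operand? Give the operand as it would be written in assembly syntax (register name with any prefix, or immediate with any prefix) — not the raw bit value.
r5

off 0x16: read 7a 00 as big → 0x7a00
  top 4b → 0x7 → psh [R]
  [11:9] rd=5 = r5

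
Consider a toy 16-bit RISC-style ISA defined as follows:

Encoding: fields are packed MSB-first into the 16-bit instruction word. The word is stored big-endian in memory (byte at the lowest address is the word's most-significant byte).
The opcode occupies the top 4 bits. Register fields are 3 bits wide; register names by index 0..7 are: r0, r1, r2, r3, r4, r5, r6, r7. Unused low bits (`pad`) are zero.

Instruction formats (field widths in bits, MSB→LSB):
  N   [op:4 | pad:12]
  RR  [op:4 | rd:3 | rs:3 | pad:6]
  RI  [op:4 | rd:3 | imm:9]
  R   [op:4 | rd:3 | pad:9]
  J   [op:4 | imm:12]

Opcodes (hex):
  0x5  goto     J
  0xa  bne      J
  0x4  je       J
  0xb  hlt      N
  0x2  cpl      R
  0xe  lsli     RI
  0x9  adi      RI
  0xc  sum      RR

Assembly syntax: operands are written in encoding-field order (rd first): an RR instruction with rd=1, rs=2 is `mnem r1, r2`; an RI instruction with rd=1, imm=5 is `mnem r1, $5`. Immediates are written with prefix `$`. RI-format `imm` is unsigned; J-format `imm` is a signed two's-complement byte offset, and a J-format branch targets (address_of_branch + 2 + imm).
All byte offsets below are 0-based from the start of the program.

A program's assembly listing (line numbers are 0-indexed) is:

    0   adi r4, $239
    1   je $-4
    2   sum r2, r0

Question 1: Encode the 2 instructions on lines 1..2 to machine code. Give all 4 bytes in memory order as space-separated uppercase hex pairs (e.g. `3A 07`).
L1: je op=0x4:4|imm=-4:12 ⇒ 0x4ffc ⇒ big 4f fc
L2: sum op=0xc:4|rd=2:3|rs=0:3|pad=0:6 ⇒ 0xc400 ⇒ big c4 00

4F FC C4 00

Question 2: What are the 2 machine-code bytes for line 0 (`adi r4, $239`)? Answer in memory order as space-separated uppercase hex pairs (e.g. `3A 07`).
98 EF

L0: adi op=0x9:4|rd=4:3|imm=239:9 ⇒ 0x98ef ⇒ big 98 ef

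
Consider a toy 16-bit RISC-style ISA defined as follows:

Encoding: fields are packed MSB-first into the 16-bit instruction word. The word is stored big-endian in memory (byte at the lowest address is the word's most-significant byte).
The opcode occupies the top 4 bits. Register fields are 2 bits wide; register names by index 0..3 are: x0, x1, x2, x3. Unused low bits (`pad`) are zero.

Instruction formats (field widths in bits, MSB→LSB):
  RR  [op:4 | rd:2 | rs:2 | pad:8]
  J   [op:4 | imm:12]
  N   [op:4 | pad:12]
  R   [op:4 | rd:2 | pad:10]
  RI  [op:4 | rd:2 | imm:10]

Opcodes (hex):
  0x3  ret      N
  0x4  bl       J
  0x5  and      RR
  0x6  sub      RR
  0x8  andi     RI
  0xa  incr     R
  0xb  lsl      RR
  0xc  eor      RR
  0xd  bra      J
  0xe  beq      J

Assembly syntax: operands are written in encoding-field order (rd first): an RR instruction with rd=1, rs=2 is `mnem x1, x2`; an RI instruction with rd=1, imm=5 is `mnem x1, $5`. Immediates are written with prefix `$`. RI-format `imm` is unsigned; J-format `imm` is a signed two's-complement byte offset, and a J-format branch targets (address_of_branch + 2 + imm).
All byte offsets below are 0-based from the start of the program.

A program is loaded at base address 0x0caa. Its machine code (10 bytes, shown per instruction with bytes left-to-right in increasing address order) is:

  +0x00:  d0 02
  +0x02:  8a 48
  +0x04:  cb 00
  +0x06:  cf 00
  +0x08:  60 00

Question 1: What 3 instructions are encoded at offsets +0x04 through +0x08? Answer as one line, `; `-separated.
off 0x04: read cb 00 as big → 0xcb00
  top 4b → 0xc → eor [RR]
  rd@[11:10]=0x2 ⇒ x2
  rs@[9:8]=0x3 ⇒ x3
off 0x06: read cf 00 as big → 0xcf00
  top 4b → 0xc → eor [RR]
  rd@[11:10]=0x3 ⇒ x3
  rs@[9:8]=0x3 ⇒ x3
off 0x08: read 60 00 as big → 0x6000
  top 4b → 0x6 → sub [RR]
  rd@[11:10]=0x0 ⇒ x0
  rs@[9:8]=0x0 ⇒ x0

eor x2, x3; eor x3, x3; sub x0, x0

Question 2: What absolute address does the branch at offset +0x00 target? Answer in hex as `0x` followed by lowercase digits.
[00] d0 02 → 0xd002
  op=0xd002>>12=0xd ⇒ bra (J)
  imm: (w>>0)&0xfff=0x2 → $2
  target = base 0x0caa + off 0x00 + 2 + imm 2 = 0x0cae

0x0cae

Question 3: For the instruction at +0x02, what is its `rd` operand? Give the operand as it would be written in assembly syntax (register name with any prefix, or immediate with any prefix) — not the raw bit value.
x2

off 0x02: read 8a 48 as big → 0x8a48
  op=0x8a48>>12=0x8 ⇒ andi (RI)
  [11:10] rd=2 = x2
  [9:0] imm=584 = $584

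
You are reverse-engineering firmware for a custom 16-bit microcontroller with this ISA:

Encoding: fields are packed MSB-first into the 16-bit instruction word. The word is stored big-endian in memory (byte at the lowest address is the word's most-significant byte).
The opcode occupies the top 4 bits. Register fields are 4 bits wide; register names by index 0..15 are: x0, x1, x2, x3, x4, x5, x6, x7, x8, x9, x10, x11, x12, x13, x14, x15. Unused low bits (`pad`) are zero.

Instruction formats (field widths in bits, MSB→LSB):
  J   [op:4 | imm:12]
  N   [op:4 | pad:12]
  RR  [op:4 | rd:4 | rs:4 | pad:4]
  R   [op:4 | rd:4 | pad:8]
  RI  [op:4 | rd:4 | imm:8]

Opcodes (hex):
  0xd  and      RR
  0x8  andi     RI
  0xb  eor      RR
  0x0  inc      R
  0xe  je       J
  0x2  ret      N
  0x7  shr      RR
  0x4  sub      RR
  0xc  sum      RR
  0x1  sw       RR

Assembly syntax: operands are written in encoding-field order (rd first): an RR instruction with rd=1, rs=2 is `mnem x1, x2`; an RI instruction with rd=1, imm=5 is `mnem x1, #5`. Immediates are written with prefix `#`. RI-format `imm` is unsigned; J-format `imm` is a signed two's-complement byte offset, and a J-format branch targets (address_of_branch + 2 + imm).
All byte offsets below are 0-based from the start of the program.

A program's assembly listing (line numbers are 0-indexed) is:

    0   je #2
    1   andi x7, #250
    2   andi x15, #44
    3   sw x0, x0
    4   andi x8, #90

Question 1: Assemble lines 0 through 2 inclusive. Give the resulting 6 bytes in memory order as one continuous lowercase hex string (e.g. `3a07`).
L0: je op=0xe:4|imm=2:12 ⇒ 0xe002 ⇒ big e0 02
L1: andi op=0x8:4|rd=7:4|imm=250:8 ⇒ 0x87fa ⇒ big 87 fa
L2: andi op=0x8:4|rd=15:4|imm=44:8 ⇒ 0x8f2c ⇒ big 8f 2c

e00287fa8f2c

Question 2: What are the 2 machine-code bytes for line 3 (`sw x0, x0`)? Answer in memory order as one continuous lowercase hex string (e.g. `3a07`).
L3: sw op=0x1:4|rd=0:4|rs=0:4|pad=0:4 ⇒ 0x1000 ⇒ big 10 00

1000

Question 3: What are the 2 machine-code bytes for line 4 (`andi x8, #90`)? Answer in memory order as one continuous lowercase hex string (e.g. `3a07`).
L4: andi op=0x8:4|rd=8:4|imm=90:8 ⇒ 0x885a ⇒ big 88 5a

885a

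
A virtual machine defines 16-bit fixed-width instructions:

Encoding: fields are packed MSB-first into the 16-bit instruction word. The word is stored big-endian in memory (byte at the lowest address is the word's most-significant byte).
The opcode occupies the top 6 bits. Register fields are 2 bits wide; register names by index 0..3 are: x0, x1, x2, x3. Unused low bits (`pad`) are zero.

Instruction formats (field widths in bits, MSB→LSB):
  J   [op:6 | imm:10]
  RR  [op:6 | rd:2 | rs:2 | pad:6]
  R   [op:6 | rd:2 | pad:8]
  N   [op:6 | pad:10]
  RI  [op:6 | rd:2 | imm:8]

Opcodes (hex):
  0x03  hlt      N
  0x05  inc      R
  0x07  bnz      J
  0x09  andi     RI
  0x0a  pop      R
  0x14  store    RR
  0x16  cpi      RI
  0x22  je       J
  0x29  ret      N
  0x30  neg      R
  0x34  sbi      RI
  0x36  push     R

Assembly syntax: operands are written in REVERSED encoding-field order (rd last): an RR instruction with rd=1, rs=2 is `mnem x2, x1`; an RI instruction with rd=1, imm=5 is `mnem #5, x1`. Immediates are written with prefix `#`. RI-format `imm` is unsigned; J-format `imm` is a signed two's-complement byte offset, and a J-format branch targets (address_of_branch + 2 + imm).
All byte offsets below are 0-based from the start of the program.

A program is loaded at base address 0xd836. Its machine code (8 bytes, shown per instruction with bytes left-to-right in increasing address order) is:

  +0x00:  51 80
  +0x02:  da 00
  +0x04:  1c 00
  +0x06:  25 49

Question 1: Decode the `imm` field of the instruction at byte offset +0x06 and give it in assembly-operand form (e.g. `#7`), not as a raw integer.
@+06  big-endian(25 49) = 0x2549
  opcode bits[15:10]=0x9: andi/RI
  [9:8] rd=1 = x1
  [7:0] imm=73 = #73

#73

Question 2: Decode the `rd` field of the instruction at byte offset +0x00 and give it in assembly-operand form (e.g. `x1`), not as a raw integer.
off 0x00: read 51 80 as big → 0x5180
  op=0x5180>>10=0x14 ⇒ store (RR)
  rd@[9:8]=0x1 ⇒ x1
  rs@[7:6]=0x2 ⇒ x2

x1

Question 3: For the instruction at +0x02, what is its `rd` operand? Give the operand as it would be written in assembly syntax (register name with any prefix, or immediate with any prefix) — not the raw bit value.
[02] da 00 → 0xda00
  top 6b → 0x36 → push [R]
  rd@[9:8]=0x2 ⇒ x2

x2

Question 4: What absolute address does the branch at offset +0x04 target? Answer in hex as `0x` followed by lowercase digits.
+0x04: 1c 00 ⇒ word 0x1c00 (big)
  op=0x1c00>>10=0x7 ⇒ bnz (J)
  imm@[9:0]=0x0 ⇒ #0
  target = base 0xd836 + off 0x04 + 2 + imm 0 = 0xd83c

0xd83c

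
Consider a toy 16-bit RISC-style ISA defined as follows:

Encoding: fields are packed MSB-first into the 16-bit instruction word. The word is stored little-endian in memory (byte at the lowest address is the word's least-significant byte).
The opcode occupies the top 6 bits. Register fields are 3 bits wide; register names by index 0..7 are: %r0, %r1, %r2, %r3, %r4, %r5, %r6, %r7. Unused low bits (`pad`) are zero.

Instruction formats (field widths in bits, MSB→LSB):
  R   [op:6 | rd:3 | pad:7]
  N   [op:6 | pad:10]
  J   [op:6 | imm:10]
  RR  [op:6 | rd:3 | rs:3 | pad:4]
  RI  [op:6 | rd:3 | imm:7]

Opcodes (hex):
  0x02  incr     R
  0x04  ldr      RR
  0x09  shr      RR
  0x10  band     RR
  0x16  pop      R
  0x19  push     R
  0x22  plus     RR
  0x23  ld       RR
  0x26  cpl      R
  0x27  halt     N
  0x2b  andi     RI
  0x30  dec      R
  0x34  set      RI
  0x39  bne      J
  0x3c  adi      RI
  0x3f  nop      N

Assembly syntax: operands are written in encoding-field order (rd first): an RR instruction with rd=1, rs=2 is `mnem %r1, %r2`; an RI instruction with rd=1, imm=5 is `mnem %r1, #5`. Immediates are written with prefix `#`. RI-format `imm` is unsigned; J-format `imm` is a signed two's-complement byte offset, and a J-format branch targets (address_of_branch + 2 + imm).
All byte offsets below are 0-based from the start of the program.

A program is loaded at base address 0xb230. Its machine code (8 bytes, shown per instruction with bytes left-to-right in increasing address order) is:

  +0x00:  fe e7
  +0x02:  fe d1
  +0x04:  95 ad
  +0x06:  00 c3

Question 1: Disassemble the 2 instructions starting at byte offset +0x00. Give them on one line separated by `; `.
bne #-2; set %r3, #126

off 0x00: read fe e7 as little → 0xe7fe
  op=0xe7fe>>10=0x39 ⇒ bne (J)
  imm: (w>>0)&0x3ff=0x3fe (s10→-2) → #-2
off 0x02: read fe d1 as little → 0xd1fe
  op=0xd1fe>>10=0x34 ⇒ set (RI)
  rd: (w>>7)&0x7=0x3 → %r3
  imm: (w>>0)&0x7f=0x7e → #126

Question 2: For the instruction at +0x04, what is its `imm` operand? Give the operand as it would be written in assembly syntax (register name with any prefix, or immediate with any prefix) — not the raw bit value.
@+04  little-endian(95 ad) = 0xad95
  opcode bits[15:10]=0x2b: andi/RI
  rd@[9:7]=0x3 ⇒ %r3
  imm@[6:0]=0x15 ⇒ #21

#21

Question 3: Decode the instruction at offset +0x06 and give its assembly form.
+0x06: 00 c3 ⇒ word 0xc300 (little)
  top 6b → 0x30 → dec [R]
  rd@[9:7]=0x6 ⇒ %r6

dec %r6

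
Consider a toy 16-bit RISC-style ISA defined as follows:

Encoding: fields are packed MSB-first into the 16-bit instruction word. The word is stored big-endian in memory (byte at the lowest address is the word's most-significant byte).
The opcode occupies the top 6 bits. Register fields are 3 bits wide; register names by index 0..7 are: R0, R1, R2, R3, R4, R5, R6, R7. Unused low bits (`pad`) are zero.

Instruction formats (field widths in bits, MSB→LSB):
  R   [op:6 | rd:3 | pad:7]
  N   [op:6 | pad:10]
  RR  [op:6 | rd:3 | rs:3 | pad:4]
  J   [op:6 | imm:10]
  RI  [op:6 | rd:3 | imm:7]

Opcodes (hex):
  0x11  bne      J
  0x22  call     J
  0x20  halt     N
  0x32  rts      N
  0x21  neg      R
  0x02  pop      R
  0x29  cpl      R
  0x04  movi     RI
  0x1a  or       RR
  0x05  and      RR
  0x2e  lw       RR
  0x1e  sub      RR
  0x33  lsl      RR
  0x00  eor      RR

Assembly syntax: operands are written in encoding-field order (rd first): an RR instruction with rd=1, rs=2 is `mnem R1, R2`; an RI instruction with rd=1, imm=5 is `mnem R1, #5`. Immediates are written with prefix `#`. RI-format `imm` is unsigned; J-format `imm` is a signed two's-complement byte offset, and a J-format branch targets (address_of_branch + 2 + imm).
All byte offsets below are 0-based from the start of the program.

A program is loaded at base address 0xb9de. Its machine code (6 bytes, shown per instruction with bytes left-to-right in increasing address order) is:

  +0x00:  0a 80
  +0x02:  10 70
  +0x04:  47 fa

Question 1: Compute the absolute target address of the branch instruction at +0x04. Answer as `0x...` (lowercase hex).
0xb9de

@+04  big-endian(47 fa) = 0x47fa
  top 6b → 0x11 → bne [J]
  imm: (w>>0)&0x3ff=0x3fa (s10→-6) → #-6
  target = base 0xb9de + off 0x04 + 2 + imm -6 = 0xb9de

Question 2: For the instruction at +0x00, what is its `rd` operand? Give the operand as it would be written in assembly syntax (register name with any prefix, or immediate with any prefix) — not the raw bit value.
@+00  big-endian(0a 80) = 0x0a80
  op=0x0a80>>10=0x2 ⇒ pop (R)
  rd: (w>>7)&0x7=0x5 → R5

R5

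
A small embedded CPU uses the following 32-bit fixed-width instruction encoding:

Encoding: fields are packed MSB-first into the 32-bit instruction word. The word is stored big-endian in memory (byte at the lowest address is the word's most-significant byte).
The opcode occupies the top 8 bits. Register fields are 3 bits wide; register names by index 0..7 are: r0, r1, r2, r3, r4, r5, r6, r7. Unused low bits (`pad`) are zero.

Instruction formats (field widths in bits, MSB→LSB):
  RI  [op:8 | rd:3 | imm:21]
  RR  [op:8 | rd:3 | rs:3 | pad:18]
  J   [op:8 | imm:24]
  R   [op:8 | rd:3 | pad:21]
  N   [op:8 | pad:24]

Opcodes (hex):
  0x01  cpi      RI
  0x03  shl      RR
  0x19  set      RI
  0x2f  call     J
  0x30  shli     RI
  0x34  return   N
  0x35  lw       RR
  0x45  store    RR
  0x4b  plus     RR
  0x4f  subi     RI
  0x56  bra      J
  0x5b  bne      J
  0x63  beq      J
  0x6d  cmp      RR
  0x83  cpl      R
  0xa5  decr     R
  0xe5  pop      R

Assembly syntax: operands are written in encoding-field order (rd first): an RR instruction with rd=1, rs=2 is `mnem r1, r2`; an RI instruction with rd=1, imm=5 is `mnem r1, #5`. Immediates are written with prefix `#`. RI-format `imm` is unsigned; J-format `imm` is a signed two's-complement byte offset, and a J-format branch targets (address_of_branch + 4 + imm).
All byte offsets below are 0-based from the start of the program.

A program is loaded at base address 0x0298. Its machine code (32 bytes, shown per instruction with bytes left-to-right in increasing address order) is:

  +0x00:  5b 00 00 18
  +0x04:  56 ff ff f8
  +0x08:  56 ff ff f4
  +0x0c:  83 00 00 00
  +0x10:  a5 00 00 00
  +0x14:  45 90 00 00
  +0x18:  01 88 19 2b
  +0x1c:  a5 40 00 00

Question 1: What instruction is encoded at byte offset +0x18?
cpi r4, #530731

@+18  big-endian(01 88 19 2b) = 0x0188192b
  top 8b → 0x1 → cpi [RI]
  rd@[23:21]=0x4 ⇒ r4
  imm@[20:0]=0x8192b ⇒ #530731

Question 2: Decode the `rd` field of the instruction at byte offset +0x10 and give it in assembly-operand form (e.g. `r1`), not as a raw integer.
r0

@+10  big-endian(a5 00 00 00) = 0xa5000000
  opcode bits[31:24]=0xa5: decr/R
  rd@[23:21]=0x0 ⇒ r0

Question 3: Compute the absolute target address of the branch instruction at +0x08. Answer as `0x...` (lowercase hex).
0x0298

off 0x08: read 56 ff ff f4 as big → 0x56fffff4
  op=0x56fffff4>>24=0x56 ⇒ bra (J)
  [23:0] imm=16777204 (s24→-12) = #-12
  target = base 0x0298 + off 0x08 + 4 + imm -12 = 0x0298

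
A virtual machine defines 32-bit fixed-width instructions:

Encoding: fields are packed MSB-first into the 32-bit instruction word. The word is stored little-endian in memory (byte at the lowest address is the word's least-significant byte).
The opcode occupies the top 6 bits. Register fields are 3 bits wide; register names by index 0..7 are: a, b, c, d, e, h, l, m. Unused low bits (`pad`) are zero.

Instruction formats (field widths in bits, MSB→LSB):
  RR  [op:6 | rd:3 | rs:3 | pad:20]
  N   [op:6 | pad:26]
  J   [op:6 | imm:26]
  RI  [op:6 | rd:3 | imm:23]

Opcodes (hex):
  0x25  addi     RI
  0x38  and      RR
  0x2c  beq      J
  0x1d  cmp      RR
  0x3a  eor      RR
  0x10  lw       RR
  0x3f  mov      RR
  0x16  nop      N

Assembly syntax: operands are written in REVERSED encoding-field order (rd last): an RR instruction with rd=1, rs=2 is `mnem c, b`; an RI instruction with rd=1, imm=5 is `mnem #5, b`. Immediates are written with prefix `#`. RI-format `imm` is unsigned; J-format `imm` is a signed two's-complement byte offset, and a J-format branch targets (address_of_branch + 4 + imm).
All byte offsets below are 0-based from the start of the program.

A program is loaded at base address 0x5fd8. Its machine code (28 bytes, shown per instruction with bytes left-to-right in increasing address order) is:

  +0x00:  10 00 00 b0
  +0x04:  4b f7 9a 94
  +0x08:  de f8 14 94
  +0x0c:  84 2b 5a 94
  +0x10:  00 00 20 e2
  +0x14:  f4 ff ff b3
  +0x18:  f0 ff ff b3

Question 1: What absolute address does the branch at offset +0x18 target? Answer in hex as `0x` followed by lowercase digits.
0x5fe4

[18] f0 ff ff b3 → 0xb3fffff0
  top 6b → 0x2c → beq [J]
  imm@[25:0]=0x3fffff0 (s26→-16) ⇒ #-16
  target = base 0x5fd8 + off 0x18 + 4 + imm -16 = 0x5fe4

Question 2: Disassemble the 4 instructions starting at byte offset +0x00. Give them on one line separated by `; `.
beq #16; addi #1767243, b; addi #1374430, a; addi #5909380, a

[00] 10 00 00 b0 → 0xb0000010
  opcode bits[31:26]=0x2c: beq/J
  imm: (w>>0)&0x3ffffff=0x10 → #16
[04] 4b f7 9a 94 → 0x949af74b
  opcode bits[31:26]=0x25: addi/RI
  rd: (w>>23)&0x7=0x1 → b
  imm: (w>>0)&0x7fffff=0x1af74b → #1767243
[08] de f8 14 94 → 0x9414f8de
  opcode bits[31:26]=0x25: addi/RI
  rd: (w>>23)&0x7=0x0 → a
  imm: (w>>0)&0x7fffff=0x14f8de → #1374430
[0c] 84 2b 5a 94 → 0x945a2b84
  opcode bits[31:26]=0x25: addi/RI
  rd: (w>>23)&0x7=0x0 → a
  imm: (w>>0)&0x7fffff=0x5a2b84 → #5909380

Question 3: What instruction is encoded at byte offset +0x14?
beq #-12

+0x14: f4 ff ff b3 ⇒ word 0xb3fffff4 (little)
  op=0xb3fffff4>>26=0x2c ⇒ beq (J)
  imm@[25:0]=0x3fffff4 (s26→-12) ⇒ #-12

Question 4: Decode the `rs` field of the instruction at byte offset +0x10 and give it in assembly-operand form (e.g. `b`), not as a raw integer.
c

off 0x10: read 00 00 20 e2 as little → 0xe2200000
  op=0xe2200000>>26=0x38 ⇒ and (RR)
  [25:23] rd=4 = e
  [22:20] rs=2 = c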